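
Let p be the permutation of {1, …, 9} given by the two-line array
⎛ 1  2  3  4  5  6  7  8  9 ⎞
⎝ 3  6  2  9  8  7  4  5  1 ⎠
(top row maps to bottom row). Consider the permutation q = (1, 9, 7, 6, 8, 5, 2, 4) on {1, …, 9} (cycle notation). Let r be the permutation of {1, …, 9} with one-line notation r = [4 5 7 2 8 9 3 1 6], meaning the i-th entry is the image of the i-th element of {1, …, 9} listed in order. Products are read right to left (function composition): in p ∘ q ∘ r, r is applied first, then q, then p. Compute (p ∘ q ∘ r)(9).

Apply the permutations in order: r(9) = 6, then q(6) = 8, then p(8) = 5. So (p ∘ q ∘ r)(9) = 5.

5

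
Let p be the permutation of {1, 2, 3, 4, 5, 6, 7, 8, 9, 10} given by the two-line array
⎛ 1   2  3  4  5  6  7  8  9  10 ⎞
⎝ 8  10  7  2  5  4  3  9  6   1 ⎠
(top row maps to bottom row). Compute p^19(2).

Tracing 2 → 10 → … returns to 2 after 7 steps, so 2 lies in a 7-cycle (1, 8, 9, 6, 4, 2, 10).
Since the cycle has length 7, p^19 acts on it the same as p^5 (19 mod 7 = 5).
Advancing 5 steps from 2: 2 → 10 → 1 → 8 → 9 → 6.

6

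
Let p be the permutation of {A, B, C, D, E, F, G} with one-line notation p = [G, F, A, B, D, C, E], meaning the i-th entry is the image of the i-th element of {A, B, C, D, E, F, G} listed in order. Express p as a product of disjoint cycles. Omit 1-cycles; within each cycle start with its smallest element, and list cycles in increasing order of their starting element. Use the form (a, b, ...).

From A: A → G → E → D → B → F → C → A, closing the cycle (A, G, E, D, B, F, C).
Continuing from each remaining unvisited element yields (A, G, E, D, B, F, C).

(A, G, E, D, B, F, C)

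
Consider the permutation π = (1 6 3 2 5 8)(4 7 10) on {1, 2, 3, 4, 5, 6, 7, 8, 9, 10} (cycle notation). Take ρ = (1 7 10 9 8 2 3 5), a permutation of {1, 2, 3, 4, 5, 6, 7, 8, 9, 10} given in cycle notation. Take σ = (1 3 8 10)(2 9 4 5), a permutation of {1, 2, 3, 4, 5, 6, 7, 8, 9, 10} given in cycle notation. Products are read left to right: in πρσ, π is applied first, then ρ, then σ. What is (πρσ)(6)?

Chase 6: π(6) = 3; ρ(3) = 5; σ(5) = 2. Hence (πρσ)(6) = 2.

2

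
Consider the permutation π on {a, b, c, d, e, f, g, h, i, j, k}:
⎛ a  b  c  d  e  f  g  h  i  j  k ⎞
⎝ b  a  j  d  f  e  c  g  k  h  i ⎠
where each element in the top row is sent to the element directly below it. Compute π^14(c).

h

Tracing c → j → … returns to c after 4 steps, so c lies in a 4-cycle (c, j, h, g).
On a 4-cycle, π^4 is the identity, so π^14 = π^2 there (14 ≡ 2 mod 4).
Stepping 2 places around the cycle: c → j → h.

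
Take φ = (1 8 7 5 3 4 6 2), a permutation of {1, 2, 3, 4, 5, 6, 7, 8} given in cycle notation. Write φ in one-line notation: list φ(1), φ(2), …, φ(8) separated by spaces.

8 1 4 6 3 2 5 7

Image by image: 1↦8, 2↦1, 3↦4, 4↦6, 5↦3, 6↦2, 7↦5, 8↦7.
So the one-line form is 8 1 4 6 3 2 5 7.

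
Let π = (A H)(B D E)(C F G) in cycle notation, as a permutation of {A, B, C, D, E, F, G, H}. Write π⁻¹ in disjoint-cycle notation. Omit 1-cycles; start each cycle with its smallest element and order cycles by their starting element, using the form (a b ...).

(A H)(B E D)(C G F)

Inverting a permutation written in cycle notation just reverses the order within every cycle.
After reversing and putting each cycle's least element first, π⁻¹ = (A H)(B E D)(C G F).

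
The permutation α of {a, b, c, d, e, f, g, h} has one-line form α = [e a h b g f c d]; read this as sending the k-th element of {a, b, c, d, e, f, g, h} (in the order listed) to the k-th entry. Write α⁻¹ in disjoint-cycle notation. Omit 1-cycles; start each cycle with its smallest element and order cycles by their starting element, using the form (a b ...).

(a b d h c g e)

The cycle decomposition of α is (a e g c h d b).
The inverse reverses every cycle; in canonical form, α⁻¹ = (a b d h c g e).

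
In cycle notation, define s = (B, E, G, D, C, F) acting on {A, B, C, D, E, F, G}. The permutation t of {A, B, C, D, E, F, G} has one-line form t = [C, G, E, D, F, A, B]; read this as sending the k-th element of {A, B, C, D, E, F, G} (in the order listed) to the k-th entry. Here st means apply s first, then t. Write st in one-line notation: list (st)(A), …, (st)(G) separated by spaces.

C F A E B G D

(st)(x) = t(s(x)). Computing each image: t(s(A)) = t(A) = C, t(s(B)) = t(E) = F, t(s(C)) = t(F) = A, t(s(D)) = t(C) = E, t(s(E)) = t(G) = B, t(s(F)) = t(B) = G, t(s(G)) = t(D) = D.
Hence st = [C F A E B G D].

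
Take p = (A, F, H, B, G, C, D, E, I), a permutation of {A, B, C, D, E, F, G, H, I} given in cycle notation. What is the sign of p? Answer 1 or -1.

The cycle lengths are 9.
A cycle is odd iff its length is even; p has 0 even-length cycles, so sgn(p) = (−1)^0 and p is even.

1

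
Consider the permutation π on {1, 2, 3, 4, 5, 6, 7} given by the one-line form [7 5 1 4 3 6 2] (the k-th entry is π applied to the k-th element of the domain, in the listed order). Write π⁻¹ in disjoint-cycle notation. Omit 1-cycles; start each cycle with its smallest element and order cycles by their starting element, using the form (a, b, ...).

(1, 3, 5, 2, 7)

The cycle decomposition of π is (1, 7, 2, 5, 3).
Reversing each cycle (and rotating so the smallest element leads) gives π⁻¹ = (1, 3, 5, 2, 7).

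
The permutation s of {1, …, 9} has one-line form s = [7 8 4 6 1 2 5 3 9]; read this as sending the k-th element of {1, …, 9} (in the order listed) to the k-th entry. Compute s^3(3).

Tracing 3 → 4 → … returns to 3 after 5 steps, so 3 lies in a 5-cycle (2 8 3 4 6).
Advancing 3 steps from 3: 3 → 4 → 6 → 2.

2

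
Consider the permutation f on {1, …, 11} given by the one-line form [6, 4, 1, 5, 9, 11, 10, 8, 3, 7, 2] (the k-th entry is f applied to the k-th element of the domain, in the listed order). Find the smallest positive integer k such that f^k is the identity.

Writing f as disjoint cycles, the cycle lengths are 8, 2, 1.
The order of f is the least common multiple of its cycle lengths: lcm(8, 2) = 8.

8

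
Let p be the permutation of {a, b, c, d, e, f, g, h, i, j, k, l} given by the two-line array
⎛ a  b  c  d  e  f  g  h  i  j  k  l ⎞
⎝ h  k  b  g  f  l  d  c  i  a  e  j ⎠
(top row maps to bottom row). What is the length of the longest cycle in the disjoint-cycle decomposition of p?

Decomposing into disjoint cycles gives (a h c b k e f l j)(d g); the longest has length 9.

9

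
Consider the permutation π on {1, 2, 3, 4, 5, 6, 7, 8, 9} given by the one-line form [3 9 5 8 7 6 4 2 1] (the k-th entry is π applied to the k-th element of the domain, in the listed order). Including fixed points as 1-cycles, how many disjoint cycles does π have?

The cycle decomposition is (1 3 5 7 4 8 2 9)(6), which has 2 cycles (counting 1-cycles).

2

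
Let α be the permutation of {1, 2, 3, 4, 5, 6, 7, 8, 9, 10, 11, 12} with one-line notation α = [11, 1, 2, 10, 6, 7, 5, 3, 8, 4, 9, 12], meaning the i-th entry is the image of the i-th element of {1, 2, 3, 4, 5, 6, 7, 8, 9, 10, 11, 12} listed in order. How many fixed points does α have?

1

The fixed points (elements with α(x) = x) are {12}, so there is 1.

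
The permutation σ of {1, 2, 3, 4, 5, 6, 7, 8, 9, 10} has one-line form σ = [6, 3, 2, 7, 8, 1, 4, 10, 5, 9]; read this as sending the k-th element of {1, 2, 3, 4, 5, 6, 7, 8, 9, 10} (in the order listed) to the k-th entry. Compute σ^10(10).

Tracing 10 → 9 → … returns to 10 after 4 steps, so 10 lies in a 4-cycle (5, 8, 10, 9).
On a 4-cycle, σ^4 is the identity, so σ^10 = σ^2 there (10 ≡ 2 mod 4).
Stepping 2 places around the cycle: 10 → 9 → 5.

5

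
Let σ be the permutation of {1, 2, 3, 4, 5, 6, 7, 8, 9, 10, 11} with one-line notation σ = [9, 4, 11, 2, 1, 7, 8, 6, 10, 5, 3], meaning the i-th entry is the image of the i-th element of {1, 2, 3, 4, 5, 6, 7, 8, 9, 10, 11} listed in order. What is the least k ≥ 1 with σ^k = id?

The disjoint-cycle form of σ has cycle lengths 4, 3, 2, 2.
The order is lcm(4, 3, 2, 2) = 12.

12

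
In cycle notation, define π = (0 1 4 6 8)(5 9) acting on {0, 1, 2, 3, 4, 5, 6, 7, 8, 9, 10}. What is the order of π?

The disjoint cycles have lengths 5, 2, 1, 1, 1, 1.
The order is lcm(5, 2) = 10.

10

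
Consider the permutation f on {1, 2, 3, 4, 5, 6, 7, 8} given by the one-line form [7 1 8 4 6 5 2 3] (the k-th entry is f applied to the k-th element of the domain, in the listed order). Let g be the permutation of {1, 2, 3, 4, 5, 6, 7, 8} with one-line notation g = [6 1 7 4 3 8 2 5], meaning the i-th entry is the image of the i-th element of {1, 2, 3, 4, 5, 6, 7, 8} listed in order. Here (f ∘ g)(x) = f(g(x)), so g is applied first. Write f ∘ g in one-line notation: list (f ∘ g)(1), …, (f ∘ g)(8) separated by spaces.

Chase each element through g then f: 1 → 6 → 5; 2 → 1 → 7; 3 → 7 → 2; 4 → 4 → 4; 5 → 3 → 8; 6 → 8 → 3; 7 → 2 → 1; 8 → 5 → 6.
Collecting the images, f ∘ g = [5 7 2 4 8 3 1 6].

5 7 2 4 8 3 1 6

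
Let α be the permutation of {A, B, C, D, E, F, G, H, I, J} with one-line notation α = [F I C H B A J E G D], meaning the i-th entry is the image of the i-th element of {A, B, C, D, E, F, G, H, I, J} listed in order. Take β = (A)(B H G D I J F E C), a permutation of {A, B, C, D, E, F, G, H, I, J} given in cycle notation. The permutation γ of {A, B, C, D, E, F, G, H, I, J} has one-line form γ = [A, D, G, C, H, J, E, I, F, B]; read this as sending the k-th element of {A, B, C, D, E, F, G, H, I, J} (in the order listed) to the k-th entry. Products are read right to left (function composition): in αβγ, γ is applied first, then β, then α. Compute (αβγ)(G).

C

Apply the permutations in order: γ(G) = E, then β(E) = C, then α(C) = C. So (αβγ)(G) = C.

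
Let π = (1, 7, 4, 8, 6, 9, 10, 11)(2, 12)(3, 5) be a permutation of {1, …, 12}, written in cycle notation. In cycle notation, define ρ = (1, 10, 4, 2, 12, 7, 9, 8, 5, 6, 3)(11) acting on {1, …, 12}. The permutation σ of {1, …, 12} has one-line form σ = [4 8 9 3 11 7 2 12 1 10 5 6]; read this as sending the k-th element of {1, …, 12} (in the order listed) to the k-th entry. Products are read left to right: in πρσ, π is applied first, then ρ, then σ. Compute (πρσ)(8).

Apply the permutations in order: π(8) = 6, then ρ(6) = 3, then σ(3) = 9. So (πρσ)(8) = 9.

9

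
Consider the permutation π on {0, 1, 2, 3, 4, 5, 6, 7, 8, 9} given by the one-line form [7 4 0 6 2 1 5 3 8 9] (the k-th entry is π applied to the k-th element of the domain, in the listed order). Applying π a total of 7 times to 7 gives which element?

0

Tracing 7 → 3 → … returns to 7 after 8 steps, so 7 lies in an 8-cycle (0 7 3 6 5 1 4 2).
Advancing 7 steps from 7: 7 → 3 → 6 → 5 → 1 → 4 → 2 → 0.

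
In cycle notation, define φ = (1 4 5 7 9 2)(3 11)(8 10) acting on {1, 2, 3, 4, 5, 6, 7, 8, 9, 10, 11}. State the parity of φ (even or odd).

The cycle lengths are 6, 2, 2, 1.
A cycle is odd iff its length is even; φ has 3 even-length cycles, so sgn(φ) = (−1)^3 and φ is odd.

odd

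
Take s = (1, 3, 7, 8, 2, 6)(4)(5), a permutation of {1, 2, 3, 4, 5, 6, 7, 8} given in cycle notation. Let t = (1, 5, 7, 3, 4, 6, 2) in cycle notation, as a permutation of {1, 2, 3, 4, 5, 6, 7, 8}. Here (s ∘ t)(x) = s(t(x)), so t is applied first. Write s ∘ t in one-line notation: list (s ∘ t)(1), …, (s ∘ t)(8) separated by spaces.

5 3 4 1 8 6 7 2

For each element, apply t then s: 1 → 5 → 5; 2 → 1 → 3; 3 → 4 → 4; 4 → 6 → 1; 5 → 7 → 8; 6 → 2 → 6; 7 → 3 → 7; 8 → 8 → 2.
So s ∘ t in one-line form is 5 3 4 1 8 6 7 2.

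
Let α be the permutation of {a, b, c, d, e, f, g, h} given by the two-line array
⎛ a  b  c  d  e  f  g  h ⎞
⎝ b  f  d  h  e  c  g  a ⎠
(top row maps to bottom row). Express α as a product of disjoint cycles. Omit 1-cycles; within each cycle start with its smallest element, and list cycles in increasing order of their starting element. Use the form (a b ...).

From a: a → b → f → c → d → h → a, closing the cycle (a b f c d h).
Repeating from the next unused element and collecting all non-trivial cycles gives (a b f c d h).

(a b f c d h)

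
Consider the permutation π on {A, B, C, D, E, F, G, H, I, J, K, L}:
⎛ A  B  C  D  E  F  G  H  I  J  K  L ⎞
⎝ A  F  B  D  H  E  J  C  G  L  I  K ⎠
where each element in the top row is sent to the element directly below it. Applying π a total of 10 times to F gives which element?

Tracing F → E → … returns to F after 5 steps, so F lies in a 5-cycle (B F E H C).
Since the cycle has length 5, π^10 acts on it the same as π^0 (10 mod 5 = 0).
So π^10(F) = F.

F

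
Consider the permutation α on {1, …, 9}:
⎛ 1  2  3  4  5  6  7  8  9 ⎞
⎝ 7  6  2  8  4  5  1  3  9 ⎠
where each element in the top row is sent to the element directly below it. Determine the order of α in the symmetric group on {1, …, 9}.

Writing α as disjoint cycles, the cycle lengths are 6, 2, 1.
Since disjoint cycles commute, ord(α) = lcm(6, 2) = 6.

6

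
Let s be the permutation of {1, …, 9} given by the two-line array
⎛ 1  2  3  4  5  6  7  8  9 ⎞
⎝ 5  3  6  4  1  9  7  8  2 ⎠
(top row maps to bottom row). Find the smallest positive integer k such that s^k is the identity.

The disjoint-cycle form of s has cycle lengths 4, 2, 1, 1, 1.
The order is lcm(4, 2) = 4.

4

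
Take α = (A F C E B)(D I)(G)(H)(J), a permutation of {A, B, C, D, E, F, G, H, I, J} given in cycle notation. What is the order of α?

The cycle type of α is (5, 2, 1, 1, 1).
The order is lcm(5, 2) = 10.

10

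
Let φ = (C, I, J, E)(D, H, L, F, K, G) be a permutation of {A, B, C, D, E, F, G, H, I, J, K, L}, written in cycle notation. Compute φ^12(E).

E

E lies in the 4-cycle (C, I, J, E).
Powers repeat with period 4 on this cycle, and 12 mod 4 = 0, so φ^12(E) = φ^0(E).
So φ^12(E) = E.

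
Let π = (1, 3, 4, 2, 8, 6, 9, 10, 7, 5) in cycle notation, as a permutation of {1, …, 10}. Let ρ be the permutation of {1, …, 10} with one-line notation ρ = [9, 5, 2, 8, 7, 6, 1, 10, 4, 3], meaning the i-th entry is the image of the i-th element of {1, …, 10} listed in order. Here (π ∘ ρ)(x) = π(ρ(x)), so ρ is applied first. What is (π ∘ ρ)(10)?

4

First apply ρ: ρ(10) = 3, then π(3) = 4. Thus (π ∘ ρ)(10) = 4.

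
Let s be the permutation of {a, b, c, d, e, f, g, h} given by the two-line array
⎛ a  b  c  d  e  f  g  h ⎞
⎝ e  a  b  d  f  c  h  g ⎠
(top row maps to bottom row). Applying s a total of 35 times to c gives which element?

Tracing c → b → … returns to c after 5 steps, so c lies in a 5-cycle (a e f c b).
On a 5-cycle, s^5 is the identity, so s^35 = s^0 there (35 ≡ 0 mod 5).
So s^35(c) = c.

c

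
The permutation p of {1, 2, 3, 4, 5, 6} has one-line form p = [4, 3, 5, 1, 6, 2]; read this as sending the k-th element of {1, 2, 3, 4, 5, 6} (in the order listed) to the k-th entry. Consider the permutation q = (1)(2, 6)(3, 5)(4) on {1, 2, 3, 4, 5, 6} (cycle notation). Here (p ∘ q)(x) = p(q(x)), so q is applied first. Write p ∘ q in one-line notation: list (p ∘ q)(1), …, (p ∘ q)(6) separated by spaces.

(p ∘ q)(x) = p(q(x)). Computing each image: p(q(1)) = p(1) = 4, p(q(2)) = p(6) = 2, p(q(3)) = p(5) = 6, p(q(4)) = p(4) = 1, p(q(5)) = p(3) = 5, p(q(6)) = p(2) = 3.
Hence p ∘ q = [4 2 6 1 5 3].

4 2 6 1 5 3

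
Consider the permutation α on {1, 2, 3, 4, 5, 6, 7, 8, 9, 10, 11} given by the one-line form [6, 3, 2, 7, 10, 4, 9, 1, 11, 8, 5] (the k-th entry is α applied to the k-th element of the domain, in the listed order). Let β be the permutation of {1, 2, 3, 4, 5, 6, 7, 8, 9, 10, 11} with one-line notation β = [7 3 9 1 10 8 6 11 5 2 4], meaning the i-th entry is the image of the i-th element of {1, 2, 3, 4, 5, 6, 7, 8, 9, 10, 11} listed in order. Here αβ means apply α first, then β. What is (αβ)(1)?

8

(αβ)(1) = β(α(1)). α(1) = 6, then β(6) = 8. So (αβ)(1) = 8.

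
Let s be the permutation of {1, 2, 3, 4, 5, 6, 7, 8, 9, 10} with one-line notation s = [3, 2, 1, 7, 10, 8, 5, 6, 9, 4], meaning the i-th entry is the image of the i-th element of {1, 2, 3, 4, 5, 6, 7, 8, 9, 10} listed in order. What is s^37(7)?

Tracing 7 → 5 → … returns to 7 after 4 steps, so 7 lies in a 4-cycle (4 7 5 10).
Powers repeat with period 4 on this cycle, and 37 mod 4 = 1, so s^37(7) = s^1(7).
Stepping 1 place around the cycle: 7 → 5.

5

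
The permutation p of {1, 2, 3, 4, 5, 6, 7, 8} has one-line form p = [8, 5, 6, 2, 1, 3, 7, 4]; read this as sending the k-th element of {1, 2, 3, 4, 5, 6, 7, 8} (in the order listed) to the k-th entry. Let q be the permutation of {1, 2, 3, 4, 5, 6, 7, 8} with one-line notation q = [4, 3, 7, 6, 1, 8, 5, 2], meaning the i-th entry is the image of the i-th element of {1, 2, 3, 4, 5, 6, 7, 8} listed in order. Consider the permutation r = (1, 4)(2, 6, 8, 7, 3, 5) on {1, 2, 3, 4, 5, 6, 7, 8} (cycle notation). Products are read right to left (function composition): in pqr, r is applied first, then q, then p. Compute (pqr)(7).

Chase 7: r(7) = 3; q(3) = 7; p(7) = 7. Hence (pqr)(7) = 7.

7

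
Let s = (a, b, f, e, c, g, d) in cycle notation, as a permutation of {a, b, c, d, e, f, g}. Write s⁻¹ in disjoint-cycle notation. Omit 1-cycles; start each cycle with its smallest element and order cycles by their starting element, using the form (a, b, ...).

If s sends a → b within a cycle, s⁻¹ sends b → a; equivalently, reverse each cycle.
Reversing each cycle of s and rotating so the smallest element leads gives (a, d, g, c, e, f, b).

(a, d, g, c, e, f, b)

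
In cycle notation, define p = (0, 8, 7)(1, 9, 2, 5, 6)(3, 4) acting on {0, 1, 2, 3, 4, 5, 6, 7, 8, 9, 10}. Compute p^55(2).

2 lies in the 5-cycle (1, 9, 2, 5, 6).
On a 5-cycle, p^5 is the identity, so p^55 = p^0 there (55 ≡ 0 mod 5).
So p^55(2) = 2.

2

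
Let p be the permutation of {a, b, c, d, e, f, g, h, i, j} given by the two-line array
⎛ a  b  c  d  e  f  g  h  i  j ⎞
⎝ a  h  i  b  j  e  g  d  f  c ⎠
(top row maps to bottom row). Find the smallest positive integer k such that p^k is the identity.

Writing p as disjoint cycles, the cycle lengths are 5, 3, 1, 1.
Since disjoint cycles commute, ord(p) = lcm(5, 3) = 15.

15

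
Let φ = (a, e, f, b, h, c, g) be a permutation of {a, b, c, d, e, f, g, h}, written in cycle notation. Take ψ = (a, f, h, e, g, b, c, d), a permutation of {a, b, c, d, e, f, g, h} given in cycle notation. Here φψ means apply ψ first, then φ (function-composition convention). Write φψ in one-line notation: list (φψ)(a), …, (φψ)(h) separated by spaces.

(φψ)(x) = φ(ψ(x)). Computing each image: φ(ψ(a)) = φ(f) = b, φ(ψ(b)) = φ(c) = g, φ(ψ(c)) = φ(d) = d, φ(ψ(d)) = φ(a) = e, φ(ψ(e)) = φ(g) = a, φ(ψ(f)) = φ(h) = c, φ(ψ(g)) = φ(b) = h, φ(ψ(h)) = φ(e) = f.
Hence φψ = [b g d e a c h f].

b g d e a c h f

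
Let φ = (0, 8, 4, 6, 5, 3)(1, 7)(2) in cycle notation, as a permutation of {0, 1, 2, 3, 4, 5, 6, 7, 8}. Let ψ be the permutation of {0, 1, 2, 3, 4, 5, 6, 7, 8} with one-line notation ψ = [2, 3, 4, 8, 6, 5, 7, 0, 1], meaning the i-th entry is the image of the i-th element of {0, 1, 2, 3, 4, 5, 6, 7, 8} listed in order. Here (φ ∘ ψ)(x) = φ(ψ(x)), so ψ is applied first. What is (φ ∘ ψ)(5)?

3

First apply ψ: ψ(5) = 5, then φ(5) = 3. Thus (φ ∘ ψ)(5) = 3.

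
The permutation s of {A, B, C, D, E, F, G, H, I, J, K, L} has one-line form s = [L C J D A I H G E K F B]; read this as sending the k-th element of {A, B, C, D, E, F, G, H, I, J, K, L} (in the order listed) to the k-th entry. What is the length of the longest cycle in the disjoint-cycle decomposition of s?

Decomposing into disjoint cycles gives (A L B C J K F I E)(G H); the longest has length 9.

9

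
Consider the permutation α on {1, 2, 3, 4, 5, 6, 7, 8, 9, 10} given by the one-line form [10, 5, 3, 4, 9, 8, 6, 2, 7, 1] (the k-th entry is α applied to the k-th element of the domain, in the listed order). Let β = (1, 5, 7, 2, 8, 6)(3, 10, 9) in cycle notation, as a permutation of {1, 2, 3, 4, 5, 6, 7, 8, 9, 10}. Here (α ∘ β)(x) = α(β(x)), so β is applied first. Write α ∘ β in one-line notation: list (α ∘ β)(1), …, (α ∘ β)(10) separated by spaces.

Chase each element through β then α: 1 → 5 → 9; 2 → 8 → 2; 3 → 10 → 1; 4 → 4 → 4; 5 → 7 → 6; 6 → 1 → 10; 7 → 2 → 5; 8 → 6 → 8; 9 → 3 → 3; 10 → 9 → 7.
So α ∘ β in one-line form is 9 2 1 4 6 10 5 8 3 7.

9 2 1 4 6 10 5 8 3 7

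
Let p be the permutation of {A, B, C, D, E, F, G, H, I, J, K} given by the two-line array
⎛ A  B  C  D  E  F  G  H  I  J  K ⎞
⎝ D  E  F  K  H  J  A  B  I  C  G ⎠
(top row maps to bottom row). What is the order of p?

Decomposing into disjoint cycles gives cycle lengths 4, 3, 3, 1.
The order of p is the least common multiple of its cycle lengths: lcm(4, 3, 3) = 12.

12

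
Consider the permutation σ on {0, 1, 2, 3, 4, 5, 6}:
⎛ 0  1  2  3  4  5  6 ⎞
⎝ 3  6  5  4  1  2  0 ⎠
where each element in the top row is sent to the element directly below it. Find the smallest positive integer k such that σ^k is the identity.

Decomposing into disjoint cycles gives cycle lengths 5, 2.
Since disjoint cycles commute, ord(σ) = lcm(5, 2) = 10.

10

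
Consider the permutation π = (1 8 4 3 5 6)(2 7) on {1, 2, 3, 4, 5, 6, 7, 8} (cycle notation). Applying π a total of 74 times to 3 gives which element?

6

3 lies in the 6-cycle (1 8 4 3 5 6).
Powers repeat with period 6 on this cycle, and 74 mod 6 = 2, so π^74(3) = π^2(3).
Stepping 2 places around the cycle: 3 → 5 → 6.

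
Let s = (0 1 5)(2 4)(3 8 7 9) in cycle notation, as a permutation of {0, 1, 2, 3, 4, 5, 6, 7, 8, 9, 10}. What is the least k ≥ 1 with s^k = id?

The disjoint cycles have lengths 4, 3, 2, 1, 1.
Since disjoint cycles commute, ord(s) = lcm(4, 3, 2) = 12.

12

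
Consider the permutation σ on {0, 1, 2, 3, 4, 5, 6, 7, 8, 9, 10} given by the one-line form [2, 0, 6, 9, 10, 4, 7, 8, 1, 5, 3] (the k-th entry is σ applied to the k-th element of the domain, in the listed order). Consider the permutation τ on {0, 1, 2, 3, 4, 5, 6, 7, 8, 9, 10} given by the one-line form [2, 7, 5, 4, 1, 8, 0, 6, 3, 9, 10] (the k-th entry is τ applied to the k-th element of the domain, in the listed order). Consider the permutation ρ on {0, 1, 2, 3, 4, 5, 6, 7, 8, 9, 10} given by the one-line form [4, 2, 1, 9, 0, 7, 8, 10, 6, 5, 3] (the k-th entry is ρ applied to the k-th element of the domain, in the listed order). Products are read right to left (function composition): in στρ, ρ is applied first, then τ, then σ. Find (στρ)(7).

3

Apply the permutations in order: ρ(7) = 10, then τ(10) = 10, then σ(10) = 3. So (στρ)(7) = 3.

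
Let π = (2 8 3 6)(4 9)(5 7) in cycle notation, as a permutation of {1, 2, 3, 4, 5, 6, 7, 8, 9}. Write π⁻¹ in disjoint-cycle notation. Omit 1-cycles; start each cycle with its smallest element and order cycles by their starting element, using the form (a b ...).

The inverse reverses each cycle.
After reversing and putting each cycle's least element first, π⁻¹ = (2 6 3 8)(4 9)(5 7).

(2 6 3 8)(4 9)(5 7)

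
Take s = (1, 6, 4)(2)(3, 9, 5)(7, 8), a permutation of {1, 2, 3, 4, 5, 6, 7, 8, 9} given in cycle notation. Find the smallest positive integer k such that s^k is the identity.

The disjoint cycles have lengths 3, 3, 2, 1.
The order of s is the least common multiple of its cycle lengths: lcm(3, 3, 2) = 6.

6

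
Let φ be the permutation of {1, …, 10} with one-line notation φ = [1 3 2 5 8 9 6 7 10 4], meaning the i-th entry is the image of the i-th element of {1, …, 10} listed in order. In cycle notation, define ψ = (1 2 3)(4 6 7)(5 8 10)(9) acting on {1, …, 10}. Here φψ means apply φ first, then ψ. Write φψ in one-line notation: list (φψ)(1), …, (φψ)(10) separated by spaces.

2 1 3 8 10 9 7 4 5 6

For each element, apply φ then ψ: 1 → 1 → 2; 2 → 3 → 1; 3 → 2 → 3; 4 → 5 → 8; 5 → 8 → 10; 6 → 9 → 9; 7 → 6 → 7; 8 → 7 → 4; 9 → 10 → 5; 10 → 4 → 6.
Collecting the images, φψ = [2 1 3 8 10 9 7 4 5 6].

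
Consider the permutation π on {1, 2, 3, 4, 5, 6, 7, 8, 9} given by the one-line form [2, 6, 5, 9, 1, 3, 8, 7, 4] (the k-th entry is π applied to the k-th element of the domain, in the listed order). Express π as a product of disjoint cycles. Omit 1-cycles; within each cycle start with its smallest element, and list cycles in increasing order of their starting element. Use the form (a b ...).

Start at 1 and follow images: 1 → 2 → 6 → 3 → 5 → 1, giving the cycle (1 2 6 3 5).
Continuing from each remaining unvisited element yields (1 2 6 3 5)(4 9)(7 8).

(1 2 6 3 5)(4 9)(7 8)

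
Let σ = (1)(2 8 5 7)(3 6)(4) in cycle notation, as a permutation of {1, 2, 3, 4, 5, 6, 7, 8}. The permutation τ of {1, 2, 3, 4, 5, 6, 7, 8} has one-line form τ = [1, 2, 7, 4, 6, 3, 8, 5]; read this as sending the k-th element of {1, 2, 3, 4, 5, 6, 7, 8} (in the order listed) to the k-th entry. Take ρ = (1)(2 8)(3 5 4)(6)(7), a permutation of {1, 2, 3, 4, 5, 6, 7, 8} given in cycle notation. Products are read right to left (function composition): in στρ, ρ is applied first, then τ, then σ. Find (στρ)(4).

(στρ)(4) = σ(τ(ρ(4))). ρ(4) = 3, then τ(3) = 7, then σ(7) = 2, so the result is 2.

2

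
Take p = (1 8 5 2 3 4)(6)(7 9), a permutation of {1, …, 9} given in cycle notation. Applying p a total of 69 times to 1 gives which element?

2

1 lies in the 6-cycle (1 8 5 2 3 4).
Powers repeat with period 6 on this cycle, and 69 mod 6 = 3, so p^69(1) = p^3(1).
Stepping 3 places around the cycle: 1 → 8 → 5 → 2.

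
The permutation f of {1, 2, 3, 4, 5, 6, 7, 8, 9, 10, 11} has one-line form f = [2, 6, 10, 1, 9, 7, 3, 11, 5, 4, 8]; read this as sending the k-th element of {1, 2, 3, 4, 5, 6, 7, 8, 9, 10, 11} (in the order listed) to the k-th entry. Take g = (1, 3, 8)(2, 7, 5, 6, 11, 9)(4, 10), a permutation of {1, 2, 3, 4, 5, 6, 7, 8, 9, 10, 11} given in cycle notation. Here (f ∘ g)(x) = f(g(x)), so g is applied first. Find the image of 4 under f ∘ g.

(f ∘ g)(4) = f(g(4)). g(4) = 10, then f(10) = 4. So (f ∘ g)(4) = 4.

4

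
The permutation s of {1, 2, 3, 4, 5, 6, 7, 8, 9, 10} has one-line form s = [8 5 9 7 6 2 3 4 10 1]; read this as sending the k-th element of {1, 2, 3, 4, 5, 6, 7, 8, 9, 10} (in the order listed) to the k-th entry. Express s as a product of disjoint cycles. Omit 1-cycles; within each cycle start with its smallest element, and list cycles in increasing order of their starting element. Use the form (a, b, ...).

Start at 1 and follow images: 1 → 8 → 4 → 7 → 3 → 9 → 10 → 1, giving the cycle (1, 8, 4, 7, 3, 9, 10).
Repeating from the next unused element and collecting all non-trivial cycles gives (1, 8, 4, 7, 3, 9, 10)(2, 5, 6).

(1, 8, 4, 7, 3, 9, 10)(2, 5, 6)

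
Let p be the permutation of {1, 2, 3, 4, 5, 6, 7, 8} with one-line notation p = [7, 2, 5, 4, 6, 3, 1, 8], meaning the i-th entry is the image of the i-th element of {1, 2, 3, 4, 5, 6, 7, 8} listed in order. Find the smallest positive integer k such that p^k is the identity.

Decomposing into disjoint cycles gives cycle lengths 3, 2, 1, 1, 1.
Since disjoint cycles commute, ord(p) = lcm(3, 2) = 6.

6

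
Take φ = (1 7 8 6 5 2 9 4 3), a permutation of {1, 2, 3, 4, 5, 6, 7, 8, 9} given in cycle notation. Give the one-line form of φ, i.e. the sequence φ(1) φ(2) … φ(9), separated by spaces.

7 9 1 3 2 5 8 6 4

Reading each image from the cycles: 1↦7, 2↦9, 3↦1, 4↦3, 5↦2, 6↦5, 7↦8, 8↦6, 9↦4.
So the one-line form is 7 9 1 3 2 5 8 6 4.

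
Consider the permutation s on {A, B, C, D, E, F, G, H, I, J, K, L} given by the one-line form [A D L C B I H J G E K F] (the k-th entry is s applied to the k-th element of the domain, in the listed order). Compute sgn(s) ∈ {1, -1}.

In disjoint-cycle form the cycle lengths are 10, 1, 1.
A cycle is odd iff its length is even; s has 1 even-length cycle, so sgn(s) = (−1)^1 and s is odd.

-1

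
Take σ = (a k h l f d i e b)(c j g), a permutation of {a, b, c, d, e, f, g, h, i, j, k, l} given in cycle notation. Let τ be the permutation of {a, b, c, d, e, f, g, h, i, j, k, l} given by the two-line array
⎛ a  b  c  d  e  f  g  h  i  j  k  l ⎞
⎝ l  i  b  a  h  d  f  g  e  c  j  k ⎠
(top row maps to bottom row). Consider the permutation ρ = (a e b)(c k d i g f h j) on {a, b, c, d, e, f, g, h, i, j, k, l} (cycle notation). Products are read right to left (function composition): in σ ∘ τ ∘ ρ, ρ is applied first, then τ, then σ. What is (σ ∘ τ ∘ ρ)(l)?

h

Chase l: ρ(l) = l; τ(l) = k; σ(k) = h. Hence (σ ∘ τ ∘ ρ)(l) = h.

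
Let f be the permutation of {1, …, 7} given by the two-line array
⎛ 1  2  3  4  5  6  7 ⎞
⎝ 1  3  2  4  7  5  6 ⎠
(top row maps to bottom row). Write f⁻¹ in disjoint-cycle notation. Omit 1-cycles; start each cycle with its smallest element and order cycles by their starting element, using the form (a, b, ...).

(2, 3)(5, 6, 7)

The cycle decomposition of f is (2, 3)(5, 7, 6).
The inverse reverses every cycle; in canonical form, f⁻¹ = (2, 3)(5, 6, 7).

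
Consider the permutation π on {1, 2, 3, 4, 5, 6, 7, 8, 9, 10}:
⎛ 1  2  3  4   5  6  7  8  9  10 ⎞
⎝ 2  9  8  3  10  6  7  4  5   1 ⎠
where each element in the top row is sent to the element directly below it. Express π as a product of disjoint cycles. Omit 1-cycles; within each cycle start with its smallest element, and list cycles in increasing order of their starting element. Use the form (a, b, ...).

Iterating π from 1 gives 1 → 2 → 9 → 5 → 10 → 1; that is the 5-cycle (1, 2, 9, 5, 10).
Repeating from the next unused element and collecting all non-trivial cycles gives (1, 2, 9, 5, 10)(3, 8, 4).

(1, 2, 9, 5, 10)(3, 8, 4)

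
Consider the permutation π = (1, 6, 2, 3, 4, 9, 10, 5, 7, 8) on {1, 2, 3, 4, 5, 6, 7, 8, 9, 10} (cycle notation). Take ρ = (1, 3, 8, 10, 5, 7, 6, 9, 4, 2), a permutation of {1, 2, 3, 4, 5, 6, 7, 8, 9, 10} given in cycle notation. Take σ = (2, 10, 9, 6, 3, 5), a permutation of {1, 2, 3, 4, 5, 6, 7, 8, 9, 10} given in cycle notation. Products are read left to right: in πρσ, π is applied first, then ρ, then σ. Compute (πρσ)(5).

(πρσ)(5) = σ(ρ(π(5))). π(5) = 7, then ρ(7) = 6, then σ(6) = 3, so the result is 3.

3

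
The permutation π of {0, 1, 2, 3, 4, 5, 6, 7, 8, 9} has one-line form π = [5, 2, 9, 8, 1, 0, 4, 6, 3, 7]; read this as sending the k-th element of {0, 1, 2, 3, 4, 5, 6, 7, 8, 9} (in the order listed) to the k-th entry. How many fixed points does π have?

No element satisfies π(x) = x, so there are 0 fixed points.

0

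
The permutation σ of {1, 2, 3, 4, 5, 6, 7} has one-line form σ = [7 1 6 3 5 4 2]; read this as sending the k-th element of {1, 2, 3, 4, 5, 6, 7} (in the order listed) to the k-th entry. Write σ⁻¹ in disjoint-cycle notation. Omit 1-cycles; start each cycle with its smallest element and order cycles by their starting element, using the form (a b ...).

(1 2 7)(3 4 6)

The cycle decomposition of σ is (1 7 2)(3 6 4).
Reversing each cycle (and rotating so the smallest element leads) gives σ⁻¹ = (1 2 7)(3 4 6).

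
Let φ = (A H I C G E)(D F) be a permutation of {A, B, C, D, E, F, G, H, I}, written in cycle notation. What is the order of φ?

The disjoint cycles have lengths 6, 2, 1.
Since disjoint cycles commute, ord(φ) = lcm(6, 2) = 6.

6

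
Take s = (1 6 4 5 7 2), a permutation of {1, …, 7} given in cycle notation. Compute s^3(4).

4 lies in the 6-cycle (1 6 4 5 7 2).
Stepping 3 places around the cycle: 4 → 5 → 7 → 2.

2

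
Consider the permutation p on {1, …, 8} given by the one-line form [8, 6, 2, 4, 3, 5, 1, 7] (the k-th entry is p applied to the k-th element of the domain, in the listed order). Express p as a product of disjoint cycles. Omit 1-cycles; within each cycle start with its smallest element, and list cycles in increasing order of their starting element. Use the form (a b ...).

(1 8 7)(2 6 5 3)

Iterating p from 1 gives 1 → 8 → 7 → 1; that is the 3-cycle (1 8 7).
Continuing from each remaining unvisited element yields (1 8 7)(2 6 5 3).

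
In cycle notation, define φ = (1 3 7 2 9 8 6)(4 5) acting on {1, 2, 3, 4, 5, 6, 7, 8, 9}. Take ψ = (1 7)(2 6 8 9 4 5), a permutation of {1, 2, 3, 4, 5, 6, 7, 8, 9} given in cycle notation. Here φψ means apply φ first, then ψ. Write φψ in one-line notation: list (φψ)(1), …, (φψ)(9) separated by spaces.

3 4 1 2 5 7 6 8 9

For each element, apply φ then ψ: 1 → 3 → 3; 2 → 9 → 4; 3 → 7 → 1; 4 → 5 → 2; 5 → 4 → 5; 6 → 1 → 7; 7 → 2 → 6; 8 → 6 → 8; 9 → 8 → 9.
So φψ in one-line form is 3 4 1 2 5 7 6 8 9.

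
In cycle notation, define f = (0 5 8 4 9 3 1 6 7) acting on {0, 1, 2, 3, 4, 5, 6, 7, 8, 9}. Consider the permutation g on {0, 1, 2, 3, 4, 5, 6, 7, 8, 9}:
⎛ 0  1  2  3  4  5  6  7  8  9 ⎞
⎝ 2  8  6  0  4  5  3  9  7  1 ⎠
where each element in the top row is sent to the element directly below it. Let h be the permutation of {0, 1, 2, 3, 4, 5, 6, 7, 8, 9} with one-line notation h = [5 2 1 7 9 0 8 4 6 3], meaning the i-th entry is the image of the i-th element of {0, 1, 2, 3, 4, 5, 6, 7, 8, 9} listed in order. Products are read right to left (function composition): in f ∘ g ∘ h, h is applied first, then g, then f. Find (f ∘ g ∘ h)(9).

5

Chase 9: h(9) = 3; g(3) = 0; f(0) = 5. Hence (f ∘ g ∘ h)(9) = 5.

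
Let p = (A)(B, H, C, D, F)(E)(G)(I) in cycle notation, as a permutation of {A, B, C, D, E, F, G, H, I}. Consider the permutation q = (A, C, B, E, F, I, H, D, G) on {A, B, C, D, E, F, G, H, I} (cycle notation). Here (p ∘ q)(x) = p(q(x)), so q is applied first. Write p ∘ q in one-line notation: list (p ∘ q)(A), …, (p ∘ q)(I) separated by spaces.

For each element, apply q then p: A → C → D; B → E → E; C → B → H; D → G → G; E → F → B; F → I → I; G → A → A; H → D → F; I → H → C.
Collecting the images, p ∘ q = [D E H G B I A F C].

D E H G B I A F C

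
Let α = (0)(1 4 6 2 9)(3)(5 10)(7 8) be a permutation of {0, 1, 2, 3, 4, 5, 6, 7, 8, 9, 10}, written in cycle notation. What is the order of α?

The cycle type of α is (5, 2, 2, 1, 1).
The order of α is the least common multiple of its cycle lengths: lcm(5, 2, 2) = 10.

10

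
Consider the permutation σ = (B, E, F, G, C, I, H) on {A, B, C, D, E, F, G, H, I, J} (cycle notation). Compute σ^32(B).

C

B lies in the 7-cycle (B, E, F, G, C, I, H).
Powers repeat with period 7 on this cycle, and 32 mod 7 = 4, so σ^32(B) = σ^4(B).
Advancing 4 steps from B: B → E → F → G → C.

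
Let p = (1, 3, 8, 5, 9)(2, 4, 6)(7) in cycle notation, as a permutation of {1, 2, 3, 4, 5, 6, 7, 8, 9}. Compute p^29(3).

1

3 lies in the 5-cycle (1, 3, 8, 5, 9).
Since the cycle has length 5, p^29 acts on it the same as p^4 (29 mod 5 = 4).
Advancing 4 steps from 3: 3 → 8 → 5 → 9 → 1.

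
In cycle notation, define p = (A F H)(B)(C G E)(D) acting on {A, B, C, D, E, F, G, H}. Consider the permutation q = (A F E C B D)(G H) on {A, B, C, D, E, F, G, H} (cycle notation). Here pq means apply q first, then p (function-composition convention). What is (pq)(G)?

(pq)(G) = p(q(G)). q(G) = H, then p(H) = A. So (pq)(G) = A.

A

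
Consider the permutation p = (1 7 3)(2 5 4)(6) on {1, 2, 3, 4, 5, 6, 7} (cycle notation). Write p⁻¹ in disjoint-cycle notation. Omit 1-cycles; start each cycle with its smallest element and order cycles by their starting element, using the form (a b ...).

If p sends a → b within a cycle, p⁻¹ sends b → a; equivalently, reverse each cycle.
Reversing each cycle of p and rotating so the smallest element leads gives (1 3 7)(2 4 5).

(1 3 7)(2 4 5)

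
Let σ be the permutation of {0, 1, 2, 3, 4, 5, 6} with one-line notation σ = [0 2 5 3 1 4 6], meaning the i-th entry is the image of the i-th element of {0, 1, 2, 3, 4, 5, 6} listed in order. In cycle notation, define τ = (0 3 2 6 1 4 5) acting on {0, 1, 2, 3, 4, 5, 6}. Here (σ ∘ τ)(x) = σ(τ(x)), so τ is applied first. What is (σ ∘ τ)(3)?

(σ ∘ τ)(3) = σ(τ(3)). τ(3) = 2, then σ(2) = 5. So (σ ∘ τ)(3) = 5.

5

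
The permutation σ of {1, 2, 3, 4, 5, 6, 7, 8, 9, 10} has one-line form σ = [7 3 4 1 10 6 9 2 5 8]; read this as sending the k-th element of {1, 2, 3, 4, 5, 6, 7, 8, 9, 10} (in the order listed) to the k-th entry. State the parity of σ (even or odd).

In disjoint-cycle form the cycle lengths are 9, 1.
A cycle of length ℓ contributes ℓ−1 transpositions, so σ is a product of 8 transpositions — even.

even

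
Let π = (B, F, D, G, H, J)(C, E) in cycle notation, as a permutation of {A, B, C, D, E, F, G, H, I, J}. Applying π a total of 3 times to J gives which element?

D

J lies in the 6-cycle (B, F, D, G, H, J).
Stepping 3 places around the cycle: J → B → F → D.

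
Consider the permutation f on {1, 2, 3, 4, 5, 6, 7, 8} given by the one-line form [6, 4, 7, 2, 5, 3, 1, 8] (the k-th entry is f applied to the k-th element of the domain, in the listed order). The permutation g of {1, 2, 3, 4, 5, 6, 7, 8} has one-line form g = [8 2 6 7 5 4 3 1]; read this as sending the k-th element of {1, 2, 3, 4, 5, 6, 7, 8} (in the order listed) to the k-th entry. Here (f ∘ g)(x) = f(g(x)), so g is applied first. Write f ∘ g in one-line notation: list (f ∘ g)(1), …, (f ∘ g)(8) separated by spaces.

8 4 3 1 5 2 7 6

(f ∘ g)(x) = f(g(x)). Computing each image: f(g(1)) = f(8) = 8, f(g(2)) = f(2) = 4, f(g(3)) = f(6) = 3, f(g(4)) = f(7) = 1, f(g(5)) = f(5) = 5, f(g(6)) = f(4) = 2, f(g(7)) = f(3) = 7, f(g(8)) = f(1) = 6.
Hence f ∘ g = [8 4 3 1 5 2 7 6].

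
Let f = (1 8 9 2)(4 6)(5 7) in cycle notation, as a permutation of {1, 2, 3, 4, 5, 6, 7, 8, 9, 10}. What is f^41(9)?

9 lies in the 4-cycle (1 8 9 2).
Powers repeat with period 4 on this cycle, and 41 mod 4 = 1, so f^41(9) = f^1(9).
Advancing 1 step from 9: 9 → 2.

2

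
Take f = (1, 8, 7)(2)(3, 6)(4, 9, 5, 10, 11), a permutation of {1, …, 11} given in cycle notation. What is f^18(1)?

1 lies in the 3-cycle (1, 8, 7).
Powers repeat with period 3 on this cycle, and 18 mod 3 = 0, so f^18(1) = f^0(1).
So f^18(1) = 1.

1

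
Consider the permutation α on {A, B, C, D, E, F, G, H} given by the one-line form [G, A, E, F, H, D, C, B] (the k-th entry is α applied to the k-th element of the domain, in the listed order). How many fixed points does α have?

0

No element satisfies α(x) = x, so there are 0 fixed points.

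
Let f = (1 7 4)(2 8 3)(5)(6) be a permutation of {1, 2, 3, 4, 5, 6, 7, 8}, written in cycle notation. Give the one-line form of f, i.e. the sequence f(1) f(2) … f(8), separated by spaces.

7 8 2 1 5 6 4 3

Image by image: 1→7, 2→8, 3→2, 4→1, 5→5, 6→6, 7→4, 8→3.
So the one-line form is 7 8 2 1 5 6 4 3.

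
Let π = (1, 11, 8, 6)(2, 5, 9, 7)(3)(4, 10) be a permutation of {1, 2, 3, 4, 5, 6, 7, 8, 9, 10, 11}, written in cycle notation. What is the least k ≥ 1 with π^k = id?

4

The disjoint cycles have lengths 4, 4, 2, 1.
The order is lcm(4, 4, 2) = 4.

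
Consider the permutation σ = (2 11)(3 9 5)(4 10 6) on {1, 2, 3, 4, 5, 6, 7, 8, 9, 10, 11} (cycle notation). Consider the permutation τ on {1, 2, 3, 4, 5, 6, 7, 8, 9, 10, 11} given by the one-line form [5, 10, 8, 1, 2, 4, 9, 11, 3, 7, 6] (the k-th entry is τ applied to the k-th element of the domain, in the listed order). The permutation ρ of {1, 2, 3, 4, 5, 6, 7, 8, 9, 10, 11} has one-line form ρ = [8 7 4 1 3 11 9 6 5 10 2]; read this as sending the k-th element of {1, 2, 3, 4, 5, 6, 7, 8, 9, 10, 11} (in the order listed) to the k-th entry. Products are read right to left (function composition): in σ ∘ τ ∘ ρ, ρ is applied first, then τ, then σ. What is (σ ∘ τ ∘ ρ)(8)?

(σ ∘ τ ∘ ρ)(8) = σ(τ(ρ(8))). ρ(8) = 6, then τ(6) = 4, then σ(4) = 10, so the result is 10.

10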